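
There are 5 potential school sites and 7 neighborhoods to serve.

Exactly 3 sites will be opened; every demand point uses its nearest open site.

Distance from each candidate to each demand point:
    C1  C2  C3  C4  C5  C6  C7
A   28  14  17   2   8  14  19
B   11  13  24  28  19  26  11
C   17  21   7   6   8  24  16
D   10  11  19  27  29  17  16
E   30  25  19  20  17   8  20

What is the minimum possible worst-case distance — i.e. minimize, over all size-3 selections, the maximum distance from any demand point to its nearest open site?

Open {B, C, E}.
  Farthest demand point is C2 at distance 13 (to B); all others are ≤ 13.
With {A, B, C} the worst case is 14.
With {A, C, D} the worst case is 16.
No size-3 selection achieves below 13.

13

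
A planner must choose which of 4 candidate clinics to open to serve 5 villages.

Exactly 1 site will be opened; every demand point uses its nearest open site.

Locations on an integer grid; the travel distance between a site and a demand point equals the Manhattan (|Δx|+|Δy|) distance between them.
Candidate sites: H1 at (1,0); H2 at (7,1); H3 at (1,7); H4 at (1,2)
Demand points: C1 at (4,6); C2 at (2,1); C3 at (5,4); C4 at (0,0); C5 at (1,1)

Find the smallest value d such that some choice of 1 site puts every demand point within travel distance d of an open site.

7

Open {H4}.
  Farthest demand point is C1 at travel distance 7 (to H4); all others are ≤ 7.
With {H2} the worst case is 8.
With {H3} the worst case is 8.
No size-1 selection achieves below 7.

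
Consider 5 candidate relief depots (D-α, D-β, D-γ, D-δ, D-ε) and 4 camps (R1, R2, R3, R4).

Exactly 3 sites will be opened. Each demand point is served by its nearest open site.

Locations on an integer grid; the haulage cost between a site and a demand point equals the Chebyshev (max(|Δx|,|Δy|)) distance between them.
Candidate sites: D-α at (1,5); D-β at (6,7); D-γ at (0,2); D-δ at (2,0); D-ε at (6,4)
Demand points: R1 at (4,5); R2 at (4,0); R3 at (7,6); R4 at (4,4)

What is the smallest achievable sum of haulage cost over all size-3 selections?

7

Open {D-β, D-δ, D-ε}.
  R1→D-β 2, R2→D-δ 2, R3→D-β 1, R4→D-ε 2  ⇒ total 7.
Compare {D-α, D-β, D-δ}: total 8.
Compare {D-α, D-δ, D-ε}: total 8.
No size-3 selection does better; minimum is 7.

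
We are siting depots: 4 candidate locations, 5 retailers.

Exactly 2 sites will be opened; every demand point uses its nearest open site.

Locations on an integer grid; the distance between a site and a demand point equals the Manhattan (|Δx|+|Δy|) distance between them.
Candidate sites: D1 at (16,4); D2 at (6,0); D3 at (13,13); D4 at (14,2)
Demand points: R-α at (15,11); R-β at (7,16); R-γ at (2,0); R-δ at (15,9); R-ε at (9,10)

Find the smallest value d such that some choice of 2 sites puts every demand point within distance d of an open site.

9

Open {D2, D3}.
  Farthest demand point is R-β at distance 9 (to D3); all others are ≤ 9.
With {D3, D4} the worst case is 14.
With {D1, D2} the worst case is 17.
No size-2 selection achieves below 9.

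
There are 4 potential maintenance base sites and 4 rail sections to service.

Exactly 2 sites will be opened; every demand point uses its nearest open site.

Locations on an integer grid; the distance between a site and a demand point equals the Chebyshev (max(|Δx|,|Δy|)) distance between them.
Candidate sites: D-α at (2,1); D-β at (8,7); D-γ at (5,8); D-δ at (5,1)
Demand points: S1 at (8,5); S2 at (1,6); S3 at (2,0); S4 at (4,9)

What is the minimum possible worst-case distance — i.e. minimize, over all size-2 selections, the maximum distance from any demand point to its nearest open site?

Open {D-α, D-γ}.
  Farthest demand point is S2 at distance 4 (to D-γ); all others are ≤ 4.
With {D-γ, D-δ} the worst case is 4.
With {D-α, D-β} the worst case is 5.
No size-2 selection achieves below 4.

4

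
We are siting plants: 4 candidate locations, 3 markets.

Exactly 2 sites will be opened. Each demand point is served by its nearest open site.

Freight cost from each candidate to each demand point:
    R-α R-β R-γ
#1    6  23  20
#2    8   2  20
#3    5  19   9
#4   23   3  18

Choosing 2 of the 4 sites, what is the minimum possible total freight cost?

16

Open {#2, #3}.
  R-α→#3 5, R-β→#2 2, R-γ→#3 9  ⇒ total 16.
Compare {#3, #4}: total 17.
Compare {#1, #4}: total 27.
No size-2 selection does better; minimum is 16.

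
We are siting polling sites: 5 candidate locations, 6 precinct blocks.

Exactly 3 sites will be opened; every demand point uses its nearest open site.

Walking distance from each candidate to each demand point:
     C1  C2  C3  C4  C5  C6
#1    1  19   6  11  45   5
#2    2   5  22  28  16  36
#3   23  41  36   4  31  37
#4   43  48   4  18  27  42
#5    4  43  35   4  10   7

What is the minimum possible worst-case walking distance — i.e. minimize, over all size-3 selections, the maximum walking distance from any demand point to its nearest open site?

10

Open {#1, #2, #5}.
  Farthest demand point is C5 at walking distance 10 (to #5); all others are ≤ 10.
With {#2, #4, #5} the worst case is 10.
With {#1, #2, #3} the worst case is 16.
No size-3 selection achieves below 10.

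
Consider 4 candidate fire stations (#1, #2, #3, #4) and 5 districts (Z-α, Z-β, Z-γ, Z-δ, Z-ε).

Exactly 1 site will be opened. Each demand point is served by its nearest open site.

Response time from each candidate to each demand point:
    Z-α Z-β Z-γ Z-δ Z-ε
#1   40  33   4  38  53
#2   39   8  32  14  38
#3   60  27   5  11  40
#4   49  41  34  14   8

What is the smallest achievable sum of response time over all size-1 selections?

Open {#2}.
  Z-α→#2 39, Z-β→#2 8, Z-γ→#2 32, Z-δ→#2 14, Z-ε→#2 38  ⇒ total 131.
Compare {#3}: total 143.
Compare {#4}: total 146.
No size-1 selection does better; minimum is 131.

131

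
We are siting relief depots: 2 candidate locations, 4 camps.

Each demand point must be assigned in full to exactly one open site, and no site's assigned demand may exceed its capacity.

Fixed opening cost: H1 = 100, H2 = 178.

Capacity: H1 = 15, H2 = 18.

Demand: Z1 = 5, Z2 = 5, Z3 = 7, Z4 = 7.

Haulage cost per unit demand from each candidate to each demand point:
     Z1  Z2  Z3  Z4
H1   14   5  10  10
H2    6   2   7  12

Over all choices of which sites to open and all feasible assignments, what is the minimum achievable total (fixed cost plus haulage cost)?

437

Open {H1, H2}; cheapest assignment that respects the capacities:
  H1 (cap 15, load 7): Z4 — cost 7×10 = 70
  H2 (cap 18, load 17): Z1, Z2, Z3 — cost 5×6 + 5×2 + 7×7 = 89
  Shipping 159, fixed 278 → total 437.
  Any other capacity-feasible assignment to {H1, H2} ships for at least 159.
Total demand is 24 and no other set of sites has combined capacity ≥ 24, so {H1, H2} is the only feasible choice of open sites. Minimum: 437.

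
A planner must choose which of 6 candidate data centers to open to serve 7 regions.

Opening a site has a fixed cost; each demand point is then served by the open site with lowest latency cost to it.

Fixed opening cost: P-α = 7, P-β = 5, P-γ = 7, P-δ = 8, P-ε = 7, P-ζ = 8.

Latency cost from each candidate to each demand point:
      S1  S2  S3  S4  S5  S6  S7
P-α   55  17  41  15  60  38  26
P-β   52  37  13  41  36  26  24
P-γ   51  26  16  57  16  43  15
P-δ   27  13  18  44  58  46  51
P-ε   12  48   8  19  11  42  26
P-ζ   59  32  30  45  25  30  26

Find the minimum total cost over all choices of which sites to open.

Open {P-α, P-β, P-γ, P-ε}: assign each demand point to its cheapest open site.
  S1→P-ε 12, S2→P-α 17, S3→P-ε 8, S4→P-α 15, S5→P-ε 11, S6→P-β 26, S7→P-γ 15
  latency cost 104, fixed 26 → total 130.
Compare {P-β, P-γ, P-δ, P-ε}: latency cost 104 + fixed 27 = 131.
Compare {P-α, P-β, P-ε}: latency cost 113 + fixed 19 = 132.
Compare {P-β, P-δ, P-ε}: latency cost 113 + fixed 20 = 133.
All other subsets cost ≥ 131. Minimum total cost: 130.

130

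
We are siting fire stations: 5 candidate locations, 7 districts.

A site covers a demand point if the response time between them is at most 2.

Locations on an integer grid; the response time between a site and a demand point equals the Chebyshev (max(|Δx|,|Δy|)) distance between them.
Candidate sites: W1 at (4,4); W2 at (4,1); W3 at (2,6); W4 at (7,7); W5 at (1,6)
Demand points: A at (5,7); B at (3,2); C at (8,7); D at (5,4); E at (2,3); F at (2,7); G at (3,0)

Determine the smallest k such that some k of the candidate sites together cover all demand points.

4

Coverage sets (demand points within 2 of each site):
  W1: {B, D, E}
  W2: {B, E, G}
  W3: {F}
  W4: {A, C}
  W5: {F}
No 3 sites suffice: every size-3 union leaves at least one demand point uncovered.
But {W1, W2, W3, W4} covers everything, so the minimum is 4.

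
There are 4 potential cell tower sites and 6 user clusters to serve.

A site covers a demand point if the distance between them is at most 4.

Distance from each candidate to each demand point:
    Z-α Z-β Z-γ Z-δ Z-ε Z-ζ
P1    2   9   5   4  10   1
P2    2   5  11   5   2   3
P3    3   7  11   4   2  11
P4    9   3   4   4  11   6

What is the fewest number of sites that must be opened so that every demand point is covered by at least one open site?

2

Coverage sets (demand points within 4 of each site):
  P1: {Z-α, Z-δ, Z-ζ}
  P2: {Z-α, Z-ε, Z-ζ}
  P3: {Z-α, Z-δ, Z-ε}
  P4: {Z-β, Z-γ, Z-δ}
No single site covers all 6 demand points.
But {P2, P4} covers everything, so the minimum is 2.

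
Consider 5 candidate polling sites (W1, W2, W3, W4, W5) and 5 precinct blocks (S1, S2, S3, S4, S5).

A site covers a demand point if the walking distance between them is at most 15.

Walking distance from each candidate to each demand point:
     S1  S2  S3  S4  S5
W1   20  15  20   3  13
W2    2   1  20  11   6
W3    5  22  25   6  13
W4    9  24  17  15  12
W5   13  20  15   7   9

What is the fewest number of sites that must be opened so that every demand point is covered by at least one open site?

2

Coverage sets (demand points within 15 of each site):
  W1: {S2, S4, S5}
  W2: {S1, S2, S4, S5}
  W3: {S1, S4, S5}
  W4: {S1, S4, S5}
  W5: {S1, S3, S4, S5}
No single site covers all 5 demand points.
But {W1, W5} covers everything, so the minimum is 2.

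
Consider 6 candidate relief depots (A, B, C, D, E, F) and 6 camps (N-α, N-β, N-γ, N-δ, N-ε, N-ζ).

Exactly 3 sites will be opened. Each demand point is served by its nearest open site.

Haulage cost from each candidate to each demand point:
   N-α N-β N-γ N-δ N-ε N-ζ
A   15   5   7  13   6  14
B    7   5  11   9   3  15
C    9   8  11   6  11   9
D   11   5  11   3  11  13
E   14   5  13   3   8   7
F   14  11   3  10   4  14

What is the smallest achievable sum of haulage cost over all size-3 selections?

28

Open {B, E, F}.
  N-α→B 7, N-β→B 5, N-γ→F 3, N-δ→E 3, N-ε→B 3, N-ζ→E 7  ⇒ total 28.
Compare {C, E, F}: total 31.
Compare {A, B, E}: total 32.
No size-3 selection does better; minimum is 28.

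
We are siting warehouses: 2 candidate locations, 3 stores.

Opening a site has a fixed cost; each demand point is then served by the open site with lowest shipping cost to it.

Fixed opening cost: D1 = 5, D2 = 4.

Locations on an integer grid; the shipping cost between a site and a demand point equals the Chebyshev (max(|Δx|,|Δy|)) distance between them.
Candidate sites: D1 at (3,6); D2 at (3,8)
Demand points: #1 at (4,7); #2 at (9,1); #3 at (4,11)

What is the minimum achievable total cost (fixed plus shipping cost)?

15

Open {D2}: assign each demand point to its cheapest open site.
  #1→D2 1, #2→D2 7, #3→D2 3
  shipping cost 11, fixed 4 → total 15.
Compare {D1}: shipping cost 12 + fixed 5 = 17.
Compare {D1, D2}: shipping cost 10 + fixed 9 = 19.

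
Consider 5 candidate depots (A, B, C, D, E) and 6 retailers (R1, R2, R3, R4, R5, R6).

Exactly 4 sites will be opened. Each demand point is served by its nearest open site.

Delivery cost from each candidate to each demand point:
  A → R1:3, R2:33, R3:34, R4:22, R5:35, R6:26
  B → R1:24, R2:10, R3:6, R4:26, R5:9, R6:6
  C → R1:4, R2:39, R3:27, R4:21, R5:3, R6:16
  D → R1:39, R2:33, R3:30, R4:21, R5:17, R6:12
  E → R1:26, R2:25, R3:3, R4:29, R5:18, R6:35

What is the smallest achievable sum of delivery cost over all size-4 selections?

46

Open {A, B, C, E}.
  R1→A 3, R2→B 10, R3→E 3, R4→C 21, R5→C 3, R6→B 6  ⇒ total 46.
Compare {B, C, D, E}: total 47.
Compare {A, B, C, D}: total 49.
No size-4 selection does better; minimum is 46.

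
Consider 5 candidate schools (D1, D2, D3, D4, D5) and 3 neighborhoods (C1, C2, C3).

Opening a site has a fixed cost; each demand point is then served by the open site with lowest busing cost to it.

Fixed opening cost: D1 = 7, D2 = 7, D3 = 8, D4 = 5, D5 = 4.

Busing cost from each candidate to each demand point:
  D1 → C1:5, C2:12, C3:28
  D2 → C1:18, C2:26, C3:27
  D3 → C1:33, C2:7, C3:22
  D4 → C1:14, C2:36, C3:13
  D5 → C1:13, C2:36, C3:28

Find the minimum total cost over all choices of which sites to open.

Open {D1, D4}: assign each demand point to its cheapest open site.
  C1→D1 5, C2→D1 12, C3→D4 13
  busing cost 30, fixed 12 → total 42.
Compare {D1, D3, D4}: busing cost 25 + fixed 20 = 45.
Compare {D1, D4, D5}: busing cost 30 + fixed 16 = 46.
Compare {D3, D4}: busing cost 34 + fixed 13 = 47.
All other subsets cost ≥ 45. Minimum total cost: 42.

42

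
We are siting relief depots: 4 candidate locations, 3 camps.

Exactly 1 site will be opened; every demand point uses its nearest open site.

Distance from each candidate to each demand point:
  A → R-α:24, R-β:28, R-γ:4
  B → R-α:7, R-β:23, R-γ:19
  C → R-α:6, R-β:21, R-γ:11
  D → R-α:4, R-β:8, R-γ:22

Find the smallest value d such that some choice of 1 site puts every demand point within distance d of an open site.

Open {C}.
  Farthest demand point is R-β at distance 21 (to C); all others are ≤ 21.
With {D} the worst case is 22.
With {B} the worst case is 23.
No size-1 selection achieves below 21.

21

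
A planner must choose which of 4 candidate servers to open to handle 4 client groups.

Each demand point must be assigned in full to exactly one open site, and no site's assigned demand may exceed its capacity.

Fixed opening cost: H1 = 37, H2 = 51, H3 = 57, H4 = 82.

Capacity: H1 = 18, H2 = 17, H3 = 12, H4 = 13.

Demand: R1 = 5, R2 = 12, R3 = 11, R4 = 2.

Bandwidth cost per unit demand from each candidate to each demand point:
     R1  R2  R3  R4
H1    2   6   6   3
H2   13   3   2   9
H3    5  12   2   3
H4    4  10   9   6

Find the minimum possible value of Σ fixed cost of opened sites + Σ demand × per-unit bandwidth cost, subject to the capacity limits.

Open {H1, H2}; cheapest assignment that respects the capacities:
  H1 (cap 18, load 18): R1, R3, R4 — cost 5×2 + 11×6 + 2×3 = 82
  H2 (cap 17, load 12): R2 — cost 12×3 = 36
  Shipping 118, fixed 88 → total 206.
  Any other capacity-feasible assignment to {H1, H2} ships for at least 118.
Compare {H1, H2, H3}: its best feasible assignment gives total 219.
Compare {H2, H3, H4}: its best feasible assignment gives total 280.
Every other set of open sites that can feasibly serve all demand totals ≥ 219 even under its best assignment. Minimum: 206.

206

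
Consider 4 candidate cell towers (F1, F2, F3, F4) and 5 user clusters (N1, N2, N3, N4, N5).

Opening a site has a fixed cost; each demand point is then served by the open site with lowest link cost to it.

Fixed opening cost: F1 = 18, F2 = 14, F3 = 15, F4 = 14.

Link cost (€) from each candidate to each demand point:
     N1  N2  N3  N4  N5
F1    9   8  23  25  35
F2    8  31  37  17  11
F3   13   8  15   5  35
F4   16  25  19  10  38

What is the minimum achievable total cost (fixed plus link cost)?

76

Open {F2, F3}: assign each demand point to its cheapest open site.
  N1→F2 8, N2→F3 8, N3→F3 15, N4→F3 5, N5→F2 11
  link cost 47, fixed 29 → total 76.
Compare {F2, F3, F4}: link cost 47 + fixed 43 = 90.
Compare {F3}: link cost 76 + fixed 15 = 91.
Compare {F1, F2, F3}: link cost 47 + fixed 47 = 94.
All other subsets cost ≥ 90. Minimum total cost: 76.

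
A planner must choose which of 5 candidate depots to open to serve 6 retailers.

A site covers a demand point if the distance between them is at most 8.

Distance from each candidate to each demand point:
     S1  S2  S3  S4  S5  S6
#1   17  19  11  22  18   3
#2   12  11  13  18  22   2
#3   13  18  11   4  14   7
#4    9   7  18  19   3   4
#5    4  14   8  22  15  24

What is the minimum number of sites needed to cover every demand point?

Coverage sets (demand points within 8 of each site):
  #1: {S6}
  #2: {S6}
  #3: {S4, S6}
  #4: {S2, S5, S6}
  #5: {S1, S3}
No 2 sites suffice: every size-2 union leaves at least one demand point uncovered.
But {#3, #4, #5} covers everything, so the minimum is 3.

3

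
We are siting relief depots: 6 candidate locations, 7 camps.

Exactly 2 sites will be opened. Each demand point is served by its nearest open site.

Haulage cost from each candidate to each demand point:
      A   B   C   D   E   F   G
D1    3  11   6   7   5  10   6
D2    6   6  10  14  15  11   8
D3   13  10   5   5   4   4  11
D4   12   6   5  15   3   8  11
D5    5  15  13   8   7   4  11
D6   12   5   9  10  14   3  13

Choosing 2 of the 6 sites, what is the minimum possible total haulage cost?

35

Open {D1, D6}.
  A→D1 3, B→D6 5, C→D1 6, D→D1 7, E→D1 5, F→D6 3, G→D1 6  ⇒ total 35.
Compare {D1, D3}: total 37.
Compare {D1, D4}: total 38.
No size-2 selection does better; minimum is 35.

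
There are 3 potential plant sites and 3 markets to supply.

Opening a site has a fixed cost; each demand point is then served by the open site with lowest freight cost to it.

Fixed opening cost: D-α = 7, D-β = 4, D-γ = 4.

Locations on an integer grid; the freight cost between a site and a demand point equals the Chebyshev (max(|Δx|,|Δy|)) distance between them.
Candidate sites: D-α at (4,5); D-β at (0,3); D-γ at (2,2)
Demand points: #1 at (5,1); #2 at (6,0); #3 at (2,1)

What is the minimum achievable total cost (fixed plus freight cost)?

12

Open {D-γ}: assign each demand point to its cheapest open site.
  #1→D-γ 3, #2→D-γ 4, #3→D-γ 1
  freight cost 8, fixed 4 → total 12.
Compare {D-β, D-γ}: freight cost 8 + fixed 8 = 16.
Compare {D-β}: freight cost 13 + fixed 4 = 17.
Compare {D-α, D-γ}: freight cost 8 + fixed 11 = 19.
All other subsets cost ≥ 16. Minimum total cost: 12.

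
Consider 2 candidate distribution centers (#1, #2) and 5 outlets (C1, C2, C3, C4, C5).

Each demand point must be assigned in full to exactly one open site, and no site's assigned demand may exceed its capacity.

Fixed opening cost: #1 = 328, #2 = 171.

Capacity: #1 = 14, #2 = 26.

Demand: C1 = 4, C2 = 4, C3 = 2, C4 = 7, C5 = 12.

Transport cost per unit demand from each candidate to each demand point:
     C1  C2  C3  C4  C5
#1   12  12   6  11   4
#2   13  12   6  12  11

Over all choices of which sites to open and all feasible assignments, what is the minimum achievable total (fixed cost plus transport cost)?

743

Open {#1, #2}; cheapest assignment that respects the capacities:
  #1 (cap 14, load 14): C3, C5 — cost 2×6 + 12×4 = 60
  #2 (cap 26, load 15): C1, C2, C4 — cost 4×13 + 4×12 + 7×12 = 184
  Shipping 244, fixed 499 → total 743.
  Any other capacity-feasible assignment to {#1, #2} ships for at least 244.
Total demand is 29 and no other set of sites has combined capacity ≥ 29, so {#1, #2} is the only feasible choice of open sites. Minimum: 743.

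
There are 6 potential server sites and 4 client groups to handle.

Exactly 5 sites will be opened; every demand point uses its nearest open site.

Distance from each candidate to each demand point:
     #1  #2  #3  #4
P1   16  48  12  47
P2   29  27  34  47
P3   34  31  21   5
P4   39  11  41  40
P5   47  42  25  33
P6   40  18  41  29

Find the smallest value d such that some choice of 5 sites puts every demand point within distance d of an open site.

16

Open {P1, P2, P3, P4, P5}.
  Farthest demand point is #1 at distance 16 (to P1); all others are ≤ 16.
With {P1, P2, P3, P4, P6} the worst case is 16.
With {P1, P3, P4, P5, P6} the worst case is 16.
No size-5 selection achieves below 16.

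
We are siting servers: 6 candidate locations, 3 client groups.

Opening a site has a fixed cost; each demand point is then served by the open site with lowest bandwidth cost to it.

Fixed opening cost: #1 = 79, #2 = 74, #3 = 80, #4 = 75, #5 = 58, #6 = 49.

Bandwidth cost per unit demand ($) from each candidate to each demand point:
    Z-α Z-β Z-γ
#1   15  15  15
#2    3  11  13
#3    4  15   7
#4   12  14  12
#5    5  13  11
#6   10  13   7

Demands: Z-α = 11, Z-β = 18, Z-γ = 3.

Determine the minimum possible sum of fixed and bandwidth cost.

Open {#2}: assign each demand point to its cheapest open site.
  Z-α→#2 11×3=33, Z-β→#2 18×11=198, Z-γ→#2 3×13=39
  bandwidth cost 270, fixed 74 → total 344.
Compare {#2, #6}: bandwidth cost 252 + fixed 123 = 375.
Compare {#5}: bandwidth cost 322 + fixed 58 = 380.
Compare {#2, #5}: bandwidth cost 264 + fixed 132 = 396.
All other subsets cost ≥ 375. Minimum total cost: 344.

344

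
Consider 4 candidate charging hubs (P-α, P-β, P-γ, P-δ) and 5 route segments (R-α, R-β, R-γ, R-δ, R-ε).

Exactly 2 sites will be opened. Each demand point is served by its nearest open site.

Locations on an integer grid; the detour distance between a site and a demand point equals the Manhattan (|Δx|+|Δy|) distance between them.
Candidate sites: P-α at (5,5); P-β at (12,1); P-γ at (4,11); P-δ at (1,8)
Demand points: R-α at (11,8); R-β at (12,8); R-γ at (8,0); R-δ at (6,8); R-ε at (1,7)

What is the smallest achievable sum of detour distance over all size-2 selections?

26

Open {P-β, P-δ}.
  R-α→P-β 8, R-β→P-β 7, R-γ→P-β 5, R-δ→P-δ 5, R-ε→P-δ 1  ⇒ total 26.
Compare {P-α, P-β}: total 30.
Compare {P-α, P-δ}: total 32.
No size-2 selection does better; minimum is 26.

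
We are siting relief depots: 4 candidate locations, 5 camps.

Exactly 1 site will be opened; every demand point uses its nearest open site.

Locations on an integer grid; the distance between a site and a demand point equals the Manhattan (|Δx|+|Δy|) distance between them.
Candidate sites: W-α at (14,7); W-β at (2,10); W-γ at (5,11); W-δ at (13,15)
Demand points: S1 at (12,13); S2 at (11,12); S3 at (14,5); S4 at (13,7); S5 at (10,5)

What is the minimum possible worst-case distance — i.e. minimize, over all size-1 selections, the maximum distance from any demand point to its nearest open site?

Open {W-α}.
  Farthest demand point is S1 at distance 8 (to W-α); all others are ≤ 8.
With {W-δ} the worst case is 13.
With {W-γ} the worst case is 15.
No size-1 selection achieves below 8.

8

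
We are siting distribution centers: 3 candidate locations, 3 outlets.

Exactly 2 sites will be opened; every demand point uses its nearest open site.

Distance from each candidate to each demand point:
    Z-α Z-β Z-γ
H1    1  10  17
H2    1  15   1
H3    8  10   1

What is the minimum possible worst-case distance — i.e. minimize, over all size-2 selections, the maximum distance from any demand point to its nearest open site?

10

Open {H1, H2}.
  Farthest demand point is Z-β at distance 10 (to H1); all others are ≤ 10.
With {H1, H3} the worst case is 10.
With {H2, H3} the worst case is 10.
No size-2 selection achieves below 10.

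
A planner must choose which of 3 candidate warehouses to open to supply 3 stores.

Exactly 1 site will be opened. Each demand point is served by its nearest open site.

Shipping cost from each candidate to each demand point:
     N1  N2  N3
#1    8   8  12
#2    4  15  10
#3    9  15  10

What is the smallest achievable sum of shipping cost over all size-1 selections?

28

Open {#1}.
  N1→#1 8, N2→#1 8, N3→#1 12  ⇒ total 28.
Compare {#2}: total 29.
Compare {#3}: total 34.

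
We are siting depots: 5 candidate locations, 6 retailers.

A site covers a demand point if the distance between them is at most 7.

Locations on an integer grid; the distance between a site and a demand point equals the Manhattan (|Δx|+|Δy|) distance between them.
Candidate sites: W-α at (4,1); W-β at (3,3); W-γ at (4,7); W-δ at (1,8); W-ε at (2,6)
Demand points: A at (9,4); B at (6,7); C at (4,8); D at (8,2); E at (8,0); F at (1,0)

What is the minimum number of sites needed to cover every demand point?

Coverage sets (demand points within 7 of each site):
  W-α: {C, D, E, F}
  W-β: {A, B, C, D, F}
  W-γ: {B, C}
  W-δ: {B, C}
  W-ε: {B, C, F}
No single site covers all 6 demand points.
But {W-α, W-β} covers everything, so the minimum is 2.

2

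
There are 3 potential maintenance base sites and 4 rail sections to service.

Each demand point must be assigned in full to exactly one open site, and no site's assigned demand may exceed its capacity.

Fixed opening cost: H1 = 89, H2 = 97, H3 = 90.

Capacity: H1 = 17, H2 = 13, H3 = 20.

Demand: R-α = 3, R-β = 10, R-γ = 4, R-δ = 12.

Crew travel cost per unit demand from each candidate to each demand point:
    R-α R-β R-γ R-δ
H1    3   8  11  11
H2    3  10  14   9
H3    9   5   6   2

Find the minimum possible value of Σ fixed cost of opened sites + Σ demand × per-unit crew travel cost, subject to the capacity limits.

316

Open {H1, H3}; cheapest assignment that respects the capacities:
  H1 (cap 17, load 13): R-α, R-β — cost 3×3 + 10×8 = 89
  H3 (cap 20, load 16): R-γ, R-δ — cost 4×6 + 12×2 = 48
  Shipping 137, fixed 179 → total 316.
  Any other capacity-feasible assignment to {H1, H3} ships for at least 137.
Compare {H2, H3}: its best feasible assignment gives total 344.
Compare {H1, H2, H3}: its best feasible assignment gives total 413.
Every other set of open sites that can feasibly serve all demand totals ≥ 344 even under its best assignment. Minimum: 316.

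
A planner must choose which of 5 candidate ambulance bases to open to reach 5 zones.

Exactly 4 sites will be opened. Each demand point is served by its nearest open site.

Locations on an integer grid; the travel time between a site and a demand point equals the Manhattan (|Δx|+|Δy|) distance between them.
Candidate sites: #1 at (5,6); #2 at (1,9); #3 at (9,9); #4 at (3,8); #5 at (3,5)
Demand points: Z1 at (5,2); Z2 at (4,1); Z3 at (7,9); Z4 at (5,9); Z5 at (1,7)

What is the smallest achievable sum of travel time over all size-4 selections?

Open {#1, #2, #3, #5}.
  Z1→#1 4, Z2→#5 5, Z3→#3 2, Z4→#1 3, Z5→#2 2  ⇒ total 16.
Compare {#1, #2, #3, #4}: total 17.
Compare {#1, #3, #4, #5}: total 17.
No size-4 selection does better; minimum is 16.

16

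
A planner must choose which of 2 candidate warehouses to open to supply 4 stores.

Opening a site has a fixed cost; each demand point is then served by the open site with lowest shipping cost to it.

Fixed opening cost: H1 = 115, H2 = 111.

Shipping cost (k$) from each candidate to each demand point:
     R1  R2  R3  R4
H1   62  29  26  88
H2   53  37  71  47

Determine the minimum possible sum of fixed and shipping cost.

Open {H2}: assign each demand point to its cheapest open site.
  R1→H2 53, R2→H2 37, R3→H2 71, R4→H2 47
  shipping cost 208, fixed 111 → total 319.
Compare {H1}: shipping cost 205 + fixed 115 = 320.
Compare {H1, H2}: shipping cost 155 + fixed 226 = 381.

319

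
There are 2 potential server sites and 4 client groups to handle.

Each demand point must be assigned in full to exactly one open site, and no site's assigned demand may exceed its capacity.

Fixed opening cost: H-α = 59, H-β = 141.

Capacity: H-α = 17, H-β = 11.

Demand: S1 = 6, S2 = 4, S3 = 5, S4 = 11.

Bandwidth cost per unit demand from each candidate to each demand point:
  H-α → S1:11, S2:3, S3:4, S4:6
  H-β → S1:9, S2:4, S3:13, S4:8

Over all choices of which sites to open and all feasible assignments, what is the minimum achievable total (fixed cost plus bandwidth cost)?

356

Open {H-α, H-β}; cheapest assignment that respects the capacities:
  H-α (cap 17, load 16): S3, S4 — cost 5×4 + 11×6 = 86
  H-β (cap 11, load 10): S1, S2 — cost 6×9 + 4×4 = 70
  Shipping 156, fixed 200 → total 356.
  Any other capacity-feasible assignment to {H-α, H-β} ships for at least 156.
Total demand is 26 and no other set of sites has combined capacity ≥ 26, so {H-α, H-β} is the only feasible choice of open sites. Minimum: 356.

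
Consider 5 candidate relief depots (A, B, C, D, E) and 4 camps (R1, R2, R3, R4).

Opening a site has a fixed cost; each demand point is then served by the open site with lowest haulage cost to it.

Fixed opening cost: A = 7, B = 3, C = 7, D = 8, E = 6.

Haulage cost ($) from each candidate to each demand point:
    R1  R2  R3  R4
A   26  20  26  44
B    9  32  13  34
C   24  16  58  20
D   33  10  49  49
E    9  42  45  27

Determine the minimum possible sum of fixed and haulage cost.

68

Open {B, C}: assign each demand point to its cheapest open site.
  R1→B 9, R2→C 16, R3→B 13, R4→C 20
  haulage cost 58, fixed 10 → total 68.
Compare {B, C, D}: haulage cost 52 + fixed 18 = 70.
Compare {B, C, E}: haulage cost 58 + fixed 16 = 74.
Compare {A, B, C}: haulage cost 58 + fixed 17 = 75.
All other subsets cost ≥ 70. Minimum total cost: 68.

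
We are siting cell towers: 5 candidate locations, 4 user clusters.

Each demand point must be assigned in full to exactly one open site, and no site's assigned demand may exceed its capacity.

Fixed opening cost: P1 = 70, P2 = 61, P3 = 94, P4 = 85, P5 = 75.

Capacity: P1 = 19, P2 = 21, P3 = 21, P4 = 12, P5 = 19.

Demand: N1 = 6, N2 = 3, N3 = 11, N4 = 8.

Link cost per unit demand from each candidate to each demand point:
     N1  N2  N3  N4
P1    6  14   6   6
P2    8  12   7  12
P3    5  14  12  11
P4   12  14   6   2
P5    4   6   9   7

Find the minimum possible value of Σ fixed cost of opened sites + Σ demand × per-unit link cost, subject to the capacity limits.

Open {P1, P5}; cheapest assignment that respects the capacities:
  P1 (cap 19, load 19): N3, N4 — cost 11×6 + 8×6 = 114
  P5 (cap 19, load 9): N1, N2 — cost 6×4 + 3×6 = 42
  Shipping 156, fixed 145 → total 301.
  Any other capacity-feasible assignment to {P1, P5} ships for at least 156.
Compare {P2, P5}: its best feasible assignment gives total 311.
Compare {P1, P4}: its best feasible assignment gives total 315.
Every other set of open sites that can feasibly serve all demand totals ≥ 311 even under its best assignment. Minimum: 301.

301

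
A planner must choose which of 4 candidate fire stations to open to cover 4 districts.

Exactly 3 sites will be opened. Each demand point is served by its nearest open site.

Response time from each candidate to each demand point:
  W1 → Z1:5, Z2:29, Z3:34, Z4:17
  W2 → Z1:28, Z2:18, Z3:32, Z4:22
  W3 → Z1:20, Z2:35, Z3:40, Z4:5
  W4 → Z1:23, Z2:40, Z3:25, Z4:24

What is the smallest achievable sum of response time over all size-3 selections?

60

Open {W1, W2, W3}.
  Z1→W1 5, Z2→W2 18, Z3→W2 32, Z4→W3 5  ⇒ total 60.
Compare {W1, W3, W4}: total 64.
Compare {W1, W2, W4}: total 65.
No size-3 selection does better; minimum is 60.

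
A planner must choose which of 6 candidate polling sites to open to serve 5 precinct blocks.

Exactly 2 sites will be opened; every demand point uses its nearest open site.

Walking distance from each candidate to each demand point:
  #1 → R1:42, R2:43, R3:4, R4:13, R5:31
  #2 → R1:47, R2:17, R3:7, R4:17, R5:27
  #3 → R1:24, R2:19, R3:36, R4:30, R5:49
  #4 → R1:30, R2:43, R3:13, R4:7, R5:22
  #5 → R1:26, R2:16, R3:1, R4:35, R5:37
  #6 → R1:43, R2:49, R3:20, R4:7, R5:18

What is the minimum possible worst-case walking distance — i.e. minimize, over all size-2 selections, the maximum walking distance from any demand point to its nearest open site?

Open {#3, #4}.
  Farthest demand point is R1 at walking distance 24 (to #3); all others are ≤ 24.
With {#3, #6} the worst case is 24.
With {#4, #5} the worst case is 26.
No size-2 selection achieves below 24.

24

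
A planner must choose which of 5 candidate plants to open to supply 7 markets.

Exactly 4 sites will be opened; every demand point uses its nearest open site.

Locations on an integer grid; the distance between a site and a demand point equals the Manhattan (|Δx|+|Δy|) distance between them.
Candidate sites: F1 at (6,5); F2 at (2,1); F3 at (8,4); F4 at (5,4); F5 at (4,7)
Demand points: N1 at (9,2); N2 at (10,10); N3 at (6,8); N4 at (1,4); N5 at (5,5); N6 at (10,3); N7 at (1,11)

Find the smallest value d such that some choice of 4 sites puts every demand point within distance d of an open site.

Open {F1, F2, F3, F5}.
  Farthest demand point is N2 at distance 8 (to F3); all others are ≤ 8.
With {F1, F3, F4, F5} the worst case is 8.
With {F2, F3, F4, F5} the worst case is 8.
No size-4 selection achieves below 8.

8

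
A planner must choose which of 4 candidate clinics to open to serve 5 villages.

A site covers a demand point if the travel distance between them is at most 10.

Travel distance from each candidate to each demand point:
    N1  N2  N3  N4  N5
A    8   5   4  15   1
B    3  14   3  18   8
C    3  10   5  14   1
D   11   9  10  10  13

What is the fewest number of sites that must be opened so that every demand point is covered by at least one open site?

2

Coverage sets (demand points within 10 of each site):
  A: {N1, N2, N3, N5}
  B: {N1, N3, N5}
  C: {N1, N2, N3, N5}
  D: {N2, N3, N4}
No single site covers all 5 demand points.
But {A, D} covers everything, so the minimum is 2.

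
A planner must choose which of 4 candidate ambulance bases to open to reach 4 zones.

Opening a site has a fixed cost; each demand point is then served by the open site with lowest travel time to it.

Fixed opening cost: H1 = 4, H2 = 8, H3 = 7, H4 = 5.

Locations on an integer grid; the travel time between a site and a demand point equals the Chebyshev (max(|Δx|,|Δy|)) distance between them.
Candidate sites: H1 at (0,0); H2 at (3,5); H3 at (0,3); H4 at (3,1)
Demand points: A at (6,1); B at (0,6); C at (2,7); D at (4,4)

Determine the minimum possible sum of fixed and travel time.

18

Open {H2}: assign each demand point to its cheapest open site.
  A→H2 4, B→H2 3, C→H2 2, D→H2 1
  travel time 10, fixed 8 → total 18.
Compare {H4}: travel time 17 + fixed 5 = 22.
Compare {H1, H2}: travel time 10 + fixed 12 = 22.
Compare {H2, H4}: travel time 9 + fixed 13 = 22.
All other subsets cost ≥ 22. Minimum total cost: 18.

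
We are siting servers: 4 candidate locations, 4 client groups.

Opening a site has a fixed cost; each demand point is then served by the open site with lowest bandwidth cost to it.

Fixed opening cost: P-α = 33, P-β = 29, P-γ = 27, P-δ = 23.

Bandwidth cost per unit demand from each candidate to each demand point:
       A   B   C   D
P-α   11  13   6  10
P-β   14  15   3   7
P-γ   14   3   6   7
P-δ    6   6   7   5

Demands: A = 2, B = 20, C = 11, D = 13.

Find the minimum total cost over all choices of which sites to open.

249

Open {P-β, P-γ, P-δ}: assign each demand point to its cheapest open site.
  A→P-δ 2×6=12, B→P-γ 20×3=60, C→P-β 11×3=33, D→P-δ 13×5=65
  bandwidth cost 170, fixed 79 → total 249.
Compare {P-γ, P-δ}: bandwidth cost 203 + fixed 50 = 253.
Compare {P-β, P-γ}: bandwidth cost 212 + fixed 56 = 268.
Compare {P-γ}: bandwidth cost 245 + fixed 27 = 272.
All other subsets cost ≥ 253. Minimum total cost: 249.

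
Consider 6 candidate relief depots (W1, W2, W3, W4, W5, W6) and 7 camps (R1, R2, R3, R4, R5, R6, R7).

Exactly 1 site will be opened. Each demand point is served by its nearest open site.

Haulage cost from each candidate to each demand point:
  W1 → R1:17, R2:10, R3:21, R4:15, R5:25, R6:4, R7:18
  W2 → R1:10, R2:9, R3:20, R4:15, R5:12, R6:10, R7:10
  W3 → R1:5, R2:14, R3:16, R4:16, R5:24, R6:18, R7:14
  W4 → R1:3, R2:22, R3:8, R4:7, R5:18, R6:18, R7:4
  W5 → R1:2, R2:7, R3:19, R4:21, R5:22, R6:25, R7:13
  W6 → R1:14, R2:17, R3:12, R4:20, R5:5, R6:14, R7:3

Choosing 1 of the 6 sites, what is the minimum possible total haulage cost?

Open {W4}.
  R1→W4 3, R2→W4 22, R3→W4 8, R4→W4 7, R5→W4 18, R6→W4 18, R7→W4 4  ⇒ total 80.
Compare {W6}: total 85.
Compare {W2}: total 86.
No size-1 selection does better; minimum is 80.

80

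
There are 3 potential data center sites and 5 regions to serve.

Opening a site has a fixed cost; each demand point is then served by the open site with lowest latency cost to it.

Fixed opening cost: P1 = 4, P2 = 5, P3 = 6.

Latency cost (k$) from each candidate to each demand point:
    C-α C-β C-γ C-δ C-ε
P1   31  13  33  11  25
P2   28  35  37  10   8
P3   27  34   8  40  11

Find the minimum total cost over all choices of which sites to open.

80

Open {P1, P3}: assign each demand point to its cheapest open site.
  C-α→P3 27, C-β→P1 13, C-γ→P3 8, C-δ→P1 11, C-ε→P3 11
  latency cost 70, fixed 10 → total 80.
Compare {P1, P2, P3}: latency cost 66 + fixed 15 = 81.
Compare {P2, P3}: latency cost 87 + fixed 11 = 98.
Compare {P1, P2}: latency cost 92 + fixed 9 = 101.
All other subsets cost ≥ 81. Minimum total cost: 80.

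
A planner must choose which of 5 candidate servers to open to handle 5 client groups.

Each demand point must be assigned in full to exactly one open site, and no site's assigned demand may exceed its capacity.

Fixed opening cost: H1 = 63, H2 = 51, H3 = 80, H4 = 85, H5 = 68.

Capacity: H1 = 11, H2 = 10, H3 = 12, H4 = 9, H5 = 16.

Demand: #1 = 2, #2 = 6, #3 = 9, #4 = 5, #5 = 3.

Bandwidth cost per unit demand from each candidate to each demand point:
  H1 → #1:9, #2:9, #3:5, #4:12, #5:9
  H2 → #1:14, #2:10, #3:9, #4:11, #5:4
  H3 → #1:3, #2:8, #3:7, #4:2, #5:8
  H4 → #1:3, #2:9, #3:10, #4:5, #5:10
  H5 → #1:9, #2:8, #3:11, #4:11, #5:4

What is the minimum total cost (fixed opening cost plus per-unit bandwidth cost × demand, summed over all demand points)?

309

Open {H1, H5}; cheapest assignment that respects the capacities:
  H1 (cap 11, load 11): #1, #3 — cost 2×9 + 9×5 = 63
  H5 (cap 16, load 14): #2, #4, #5 — cost 6×8 + 5×11 + 3×4 = 115
  Shipping 178, fixed 131 → total 309.
  Any other capacity-feasible assignment to {H1, H5} ships for at least 178.
Compare {H1, H2, H3}: its best feasible assignment gives total 327.
Compare {H3, H5}: its best feasible assignment gives total 332.
Every other set of open sites that can feasibly serve all demand totals ≥ 327 even under its best assignment. Minimum: 309.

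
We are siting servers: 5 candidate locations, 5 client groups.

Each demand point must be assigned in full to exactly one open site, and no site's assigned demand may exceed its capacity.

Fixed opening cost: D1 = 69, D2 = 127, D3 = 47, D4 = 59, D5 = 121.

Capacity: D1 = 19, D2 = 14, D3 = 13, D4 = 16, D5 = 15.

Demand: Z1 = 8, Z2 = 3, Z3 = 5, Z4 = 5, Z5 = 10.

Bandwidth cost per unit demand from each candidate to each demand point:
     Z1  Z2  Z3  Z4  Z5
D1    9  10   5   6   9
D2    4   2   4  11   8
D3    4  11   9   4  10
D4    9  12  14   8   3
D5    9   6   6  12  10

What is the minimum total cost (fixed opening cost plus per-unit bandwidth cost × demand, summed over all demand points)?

312

Open {D1, D3, D4}; cheapest assignment that respects the capacities:
  D1 (cap 19, load 8): Z2, Z3 — cost 3×10 + 5×5 = 55
  D3 (cap 13, load 13): Z1, Z4 — cost 8×4 + 5×4 = 52
  D4 (cap 16, load 10): Z5 — cost 10×3 = 30
  Shipping 137, fixed 175 → total 312.
  Any other capacity-feasible assignment to {D1, D3, D4} ships for at least 137.
Compare {D1, D3}: its best feasible assignment gives total 313.
Compare {D1, D4}: its best feasible assignment gives total 321.
Every other set of open sites that can feasibly serve all demand totals ≥ 313 even under its best assignment. Minimum: 312.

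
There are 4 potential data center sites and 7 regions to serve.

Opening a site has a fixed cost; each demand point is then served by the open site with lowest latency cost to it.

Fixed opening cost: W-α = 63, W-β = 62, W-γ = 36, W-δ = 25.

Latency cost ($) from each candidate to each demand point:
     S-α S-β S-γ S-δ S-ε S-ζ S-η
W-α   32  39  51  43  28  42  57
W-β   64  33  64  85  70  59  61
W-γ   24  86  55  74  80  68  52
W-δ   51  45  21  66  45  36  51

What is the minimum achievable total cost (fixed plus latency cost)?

Open {W-α, W-δ}: assign each demand point to its cheapest open site.
  S-α→W-α 32, S-β→W-α 39, S-γ→W-δ 21, S-δ→W-α 43, S-ε→W-α 28, S-ζ→W-δ 36, S-η→W-δ 51
  latency cost 250, fixed 88 → total 338.
Compare {W-δ}: latency cost 315 + fixed 25 = 340.
Compare {W-γ, W-δ}: latency cost 288 + fixed 61 = 349.
Compare {W-α}: latency cost 292 + fixed 63 = 355.
All other subsets cost ≥ 340. Minimum total cost: 338.

338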